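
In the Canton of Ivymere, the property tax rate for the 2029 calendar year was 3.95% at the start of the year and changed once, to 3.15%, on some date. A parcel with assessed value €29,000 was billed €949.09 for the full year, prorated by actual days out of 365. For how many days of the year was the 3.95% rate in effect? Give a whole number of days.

Let d = days at the first rate; then 365 − d days at the second rate.
€29,000 × [3.95%·d + 3.15%·(365−d)] / 365 = €949.09
Solving gives d = 56, so the new rate took effect on 26 Feb 2029.

56 days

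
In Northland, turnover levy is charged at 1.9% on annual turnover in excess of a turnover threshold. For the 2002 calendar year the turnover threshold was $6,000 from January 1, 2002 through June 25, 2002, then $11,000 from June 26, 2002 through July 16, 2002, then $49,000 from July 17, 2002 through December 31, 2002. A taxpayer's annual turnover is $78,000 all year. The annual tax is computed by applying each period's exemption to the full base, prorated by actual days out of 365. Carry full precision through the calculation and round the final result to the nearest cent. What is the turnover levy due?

$986.49

January 1 – June 25, 2002: 176 days, exemption $6,000 → ($78,000 − $6,000) × 1.9% × 176/365 = $659.6384
June 26 – July 16, 2002: 21 days, exemption $11,000 → ($78,000 − $11,000) × 1.9% × 21/365 = $73.2411
July 17 – December 31, 2002: 168 days, exemption $49,000 → ($78,000 − $49,000) × 1.9% × 168/365 = $253.6110
Total = $986.4904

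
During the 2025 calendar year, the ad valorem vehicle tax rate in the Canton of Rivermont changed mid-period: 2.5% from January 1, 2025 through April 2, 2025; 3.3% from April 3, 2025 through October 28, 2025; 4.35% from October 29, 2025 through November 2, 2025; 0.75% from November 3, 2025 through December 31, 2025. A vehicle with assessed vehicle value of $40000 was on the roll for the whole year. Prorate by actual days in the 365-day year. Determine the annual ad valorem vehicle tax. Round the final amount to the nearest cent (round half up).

January 1 – April 2, 2025: 92 days at 2.5% → $40000 × 2.5% × 92/365 = $252.0548
April 3 – October 28, 2025: 209 days at 3.3% → $40000 × 3.3% × 209/365 = $755.8356
October 29 – November 2, 2025: 5 days at 4.35% → $40000 × 4.35% × 5/365 = $23.8356
November 3 – December 31, 2025: 59 days at 0.75% → $40000 × 0.75% × 59/365 = $48.4932
Total = $1080.2192

$1080.22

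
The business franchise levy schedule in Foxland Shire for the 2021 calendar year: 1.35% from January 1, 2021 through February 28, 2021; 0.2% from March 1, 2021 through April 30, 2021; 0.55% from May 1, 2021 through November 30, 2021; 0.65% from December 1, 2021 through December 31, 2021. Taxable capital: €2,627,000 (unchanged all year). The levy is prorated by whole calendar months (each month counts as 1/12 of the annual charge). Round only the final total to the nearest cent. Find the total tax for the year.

January 1 – February 28, 2021: 2 months at 1.35% → €2,627,000 × 1.35% × 2/12 = €5,910.7500
March 1 – April 30, 2021: 2 months at 0.2% → €2,627,000 × 0.2% × 2/12 = €875.6667
May 1 – November 30, 2021: 7 months at 0.55% → €2,627,000 × 0.55% × 7/12 = €8,428.2917
December 1 – December 31, 2021: 1 month at 0.65% → €2,627,000 × 0.65% × 1/12 = €1,422.9583
Total = €16,637.6667

€16,637.67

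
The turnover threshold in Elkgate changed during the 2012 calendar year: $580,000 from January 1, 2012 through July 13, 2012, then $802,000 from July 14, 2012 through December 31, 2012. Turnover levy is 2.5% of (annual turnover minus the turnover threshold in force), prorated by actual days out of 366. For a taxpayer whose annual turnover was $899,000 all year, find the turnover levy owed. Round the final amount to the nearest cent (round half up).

January 1 – July 13, 2012: 195 days, exemption $580,000 → ($899,000 − $580,000) × 2.5% × 195/366 = $4,248.9754
July 14 – December 31, 2012: 171 days, exemption $802,000 → ($899,000 − $802,000) × 2.5% × 171/366 = $1,132.9918
Total = $5,381.9672

$5,381.97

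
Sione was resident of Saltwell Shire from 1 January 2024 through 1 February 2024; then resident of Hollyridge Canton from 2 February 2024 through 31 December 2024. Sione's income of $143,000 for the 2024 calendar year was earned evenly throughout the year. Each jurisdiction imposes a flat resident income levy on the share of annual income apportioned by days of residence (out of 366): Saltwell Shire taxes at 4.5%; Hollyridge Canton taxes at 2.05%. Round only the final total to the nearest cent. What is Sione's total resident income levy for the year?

Saltwell Shire, 1 January – 1 February 2024: 32 days → $143,000 × 4.5% × 32/366 = $562.6230
Hollyridge Canton, 2 February – 31 December 2024: 334 days → $143,000 × 2.05% × 334/366 = $2,675.1940
Total = $3,237.8169

$3,237.82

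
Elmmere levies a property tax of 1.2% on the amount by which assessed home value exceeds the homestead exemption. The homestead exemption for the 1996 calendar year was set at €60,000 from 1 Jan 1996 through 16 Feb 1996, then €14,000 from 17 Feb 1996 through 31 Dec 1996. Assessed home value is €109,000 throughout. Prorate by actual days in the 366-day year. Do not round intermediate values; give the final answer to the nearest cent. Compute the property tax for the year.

1 Jan – 16 Feb 1996: 47 days, exemption €60,000 → (€109,000 − €60,000) × 1.2% × 47/366 = €75.5082
17 Feb – 31 Dec 1996: 319 days, exemption €14,000 → (€109,000 − €14,000) × 1.2% × 319/366 = €993.6066
Total = €1,069.1148

€1,069.11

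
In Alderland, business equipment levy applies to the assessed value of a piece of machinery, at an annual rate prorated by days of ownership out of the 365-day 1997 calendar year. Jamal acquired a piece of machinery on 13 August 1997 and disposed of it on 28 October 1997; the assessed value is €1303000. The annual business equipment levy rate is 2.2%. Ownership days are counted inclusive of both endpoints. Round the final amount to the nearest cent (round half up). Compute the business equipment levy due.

€6047.35

Days held (13 August – 28 October 1997): 77 out of 365
Tax = €1303000 × 2.2% × 77/365 = €6047.3479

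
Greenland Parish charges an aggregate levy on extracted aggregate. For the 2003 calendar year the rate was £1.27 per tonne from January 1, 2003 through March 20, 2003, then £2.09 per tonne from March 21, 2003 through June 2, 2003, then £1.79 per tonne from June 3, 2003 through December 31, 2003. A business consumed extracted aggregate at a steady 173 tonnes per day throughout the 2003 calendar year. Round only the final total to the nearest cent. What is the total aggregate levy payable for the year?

£109,763.31

January 1 – March 20, 2003: 79 days × 173 tonnes/day = 13,667 tonnes at £1.27/tonne → £17,357.09
March 21 – June 2, 2003: 74 days × 173 tonnes/day = 12,802 tonnes at £2.09/tonne → £26,756.18
June 3 – December 31, 2003: 212 days × 173 tonnes/day = 36,676 tonnes at £1.79/tonne → £65,650.04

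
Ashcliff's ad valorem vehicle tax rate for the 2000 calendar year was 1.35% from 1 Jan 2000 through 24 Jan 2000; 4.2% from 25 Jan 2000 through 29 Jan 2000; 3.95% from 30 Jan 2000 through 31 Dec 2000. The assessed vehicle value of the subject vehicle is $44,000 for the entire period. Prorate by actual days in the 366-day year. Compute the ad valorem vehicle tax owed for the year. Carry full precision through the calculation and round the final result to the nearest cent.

$1,664.49

1 Jan – 24 Jan 2000: 24 days at 1.35% → $44,000 × 1.35% × 24/366 = $38.9508
25 Jan – 29 Jan 2000: 5 days at 4.2% → $44,000 × 4.2% × 5/366 = $25.2459
30 Jan – 31 Dec 2000: 337 days at 3.95% → $44,000 × 3.95% × 337/366 = $1,600.2896
Total = $1,664.4863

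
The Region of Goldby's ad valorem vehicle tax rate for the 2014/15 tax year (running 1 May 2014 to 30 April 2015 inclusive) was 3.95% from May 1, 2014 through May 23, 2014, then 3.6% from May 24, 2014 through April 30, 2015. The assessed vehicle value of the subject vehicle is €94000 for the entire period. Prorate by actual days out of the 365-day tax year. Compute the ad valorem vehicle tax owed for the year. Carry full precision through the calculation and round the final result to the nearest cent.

€3404.73

May 1 – May 23, 2014: 23 days at 3.95% → €94000 × 3.95% × 23/365 = €233.9699
May 24, 2014 – April 30, 2015: 342 days at 3.6% → €94000 × 3.6% × 342/365 = €3170.7616
Total = €3404.7315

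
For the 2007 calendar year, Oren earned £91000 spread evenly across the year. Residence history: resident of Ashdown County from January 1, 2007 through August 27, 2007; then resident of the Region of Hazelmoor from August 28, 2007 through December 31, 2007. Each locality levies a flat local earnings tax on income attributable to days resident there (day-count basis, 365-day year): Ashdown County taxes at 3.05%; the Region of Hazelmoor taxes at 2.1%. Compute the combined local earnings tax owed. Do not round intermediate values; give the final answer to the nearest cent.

Ashdown County, January 1 – August 27, 2007: 239 days → £91000 × 3.05% × 239/365 = £1817.3822
The Region of Hazelmoor, August 28 – December 31, 2007: 126 days → £91000 × 2.1% × 126/365 = £659.6877
Total = £2477.0699

£2477.07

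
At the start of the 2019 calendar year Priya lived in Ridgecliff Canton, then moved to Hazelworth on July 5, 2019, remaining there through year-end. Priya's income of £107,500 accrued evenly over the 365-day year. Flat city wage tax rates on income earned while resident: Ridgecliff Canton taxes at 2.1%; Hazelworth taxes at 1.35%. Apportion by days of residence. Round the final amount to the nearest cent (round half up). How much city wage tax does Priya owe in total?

Ridgecliff Canton, January 1 – July 4, 2019: 185 days → £107,500 × 2.1% × 185/365 = £1,144.2123
Hazelworth, July 5 – December 31, 2019: 180 days → £107,500 × 1.35% × 180/365 = £715.6849
Total = £1,859.8973

£1,859.90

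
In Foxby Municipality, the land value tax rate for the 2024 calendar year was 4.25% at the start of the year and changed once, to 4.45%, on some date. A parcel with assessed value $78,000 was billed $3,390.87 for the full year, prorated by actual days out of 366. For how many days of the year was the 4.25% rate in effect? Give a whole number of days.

188 days

Let d = days at the first rate; then 366 − d days at the second rate.
$78,000 × [4.25%·d + 4.45%·(366−d)] / 366 = $3,390.87
Solving gives d = 188, so the new rate took effect on July 7, 2024.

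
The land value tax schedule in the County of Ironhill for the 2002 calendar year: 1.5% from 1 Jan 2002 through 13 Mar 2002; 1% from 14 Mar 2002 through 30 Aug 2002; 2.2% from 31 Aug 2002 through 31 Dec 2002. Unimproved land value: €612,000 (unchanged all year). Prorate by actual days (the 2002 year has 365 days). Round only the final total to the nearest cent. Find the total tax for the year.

1 Jan – 13 Mar 2002: 72 days at 1.5% → €612,000 × 1.5% × 72/365 = €1,810.8493
14 Mar – 30 Aug 2002: 170 days at 1% → €612,000 × 1% × 170/365 = €2,850.4110
31 Aug – 31 Dec 2002: 123 days at 2.2% → €612,000 × 2.2% × 123/365 = €4,537.1836
Total = €9,198.4438

€9,198.44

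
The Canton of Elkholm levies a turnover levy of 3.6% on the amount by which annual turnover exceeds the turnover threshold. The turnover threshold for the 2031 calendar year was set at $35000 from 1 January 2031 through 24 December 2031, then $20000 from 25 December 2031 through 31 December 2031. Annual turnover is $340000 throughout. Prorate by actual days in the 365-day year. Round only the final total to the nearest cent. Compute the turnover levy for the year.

1 January – 24 December 2031: 358 days, exemption $35000 → ($340000 − $35000) × 3.6% × 358/365 = $10769.4247
25 December – 31 December 2031: 7 days, exemption $20000 → ($340000 − $20000) × 3.6% × 7/365 = $220.9315
Total = $10990.3562

$10990.36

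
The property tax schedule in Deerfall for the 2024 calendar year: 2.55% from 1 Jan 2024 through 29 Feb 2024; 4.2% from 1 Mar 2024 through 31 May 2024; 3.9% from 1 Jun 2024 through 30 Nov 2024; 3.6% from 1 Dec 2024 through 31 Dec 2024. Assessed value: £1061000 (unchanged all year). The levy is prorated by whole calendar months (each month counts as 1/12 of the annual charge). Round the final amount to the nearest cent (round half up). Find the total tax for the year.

1 Jan – 29 Feb 2024: 2 months at 2.55% → £1061000 × 2.55% × 2/12 = £4509.2500
1 Mar – 31 May 2024: 3 months at 4.2% → £1061000 × 4.2% × 3/12 = £11140.5000
1 Jun – 30 Nov 2024: 6 months at 3.9% → £1061000 × 3.9% × 6/12 = £20689.5000
1 Dec – 31 Dec 2024: 1 month at 3.6% → £1061000 × 3.6% × 1/12 = £3183.0000
Total = £39522.2500

£39522.25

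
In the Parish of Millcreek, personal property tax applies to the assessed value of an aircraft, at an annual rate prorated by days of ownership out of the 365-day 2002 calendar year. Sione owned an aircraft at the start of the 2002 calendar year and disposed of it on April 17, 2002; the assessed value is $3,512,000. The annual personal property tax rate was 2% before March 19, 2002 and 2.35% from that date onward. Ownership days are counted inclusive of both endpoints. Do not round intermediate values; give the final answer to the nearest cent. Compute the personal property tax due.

January 1 – March 18, 2002: 77 days at 2% → $3,512,000 × 2% × 77/365 = $14,817.7534
March 19 – April 17, 2002: 30 days at 2.35% → $3,512,000 × 2.35% × 30/365 = $6,783.4521
Total = $21,601.2055

$21,601.21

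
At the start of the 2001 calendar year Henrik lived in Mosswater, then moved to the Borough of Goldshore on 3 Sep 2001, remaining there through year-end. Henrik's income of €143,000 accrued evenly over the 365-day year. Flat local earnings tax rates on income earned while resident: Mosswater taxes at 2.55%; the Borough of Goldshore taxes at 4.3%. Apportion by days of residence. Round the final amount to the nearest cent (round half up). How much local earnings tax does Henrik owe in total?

Mosswater, 1 Jan – 2 Sep 2001: 245 days → €143,000 × 2.55% × 245/365 = €2,447.6507
The Borough of Goldshore, 3 Sep – 31 Dec 2001: 120 days → €143,000 × 4.3% × 120/365 = €2,021.5890
Total = €4,469.2397

€4,469.24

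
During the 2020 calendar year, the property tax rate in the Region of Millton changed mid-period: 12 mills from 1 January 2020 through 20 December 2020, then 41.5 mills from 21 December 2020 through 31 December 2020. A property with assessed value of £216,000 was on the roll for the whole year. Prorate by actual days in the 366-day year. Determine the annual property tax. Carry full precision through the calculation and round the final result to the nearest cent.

£2,783.51

1 January – 20 December 2020: 355 days at 12 mills → £216,000 × 1.2% × 355/366 = £2,514.0984
21 December – 31 December 2020: 11 days at 41.5 mills → £216,000 × 4.15% × 11/366 = £269.4098
Total = £2,783.5082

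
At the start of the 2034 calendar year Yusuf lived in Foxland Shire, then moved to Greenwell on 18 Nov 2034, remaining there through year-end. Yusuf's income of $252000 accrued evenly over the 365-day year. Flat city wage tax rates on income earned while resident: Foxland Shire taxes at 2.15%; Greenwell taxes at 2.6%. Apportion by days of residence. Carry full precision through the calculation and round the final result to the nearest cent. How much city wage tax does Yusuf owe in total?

Foxland Shire, 1 Jan – 17 Nov 2034: 321 days → $252000 × 2.15% × 321/365 = $4764.8712
Greenwell, 18 Nov – 31 Dec 2034: 44 days → $252000 × 2.6% × 44/365 = $789.8301
Total = $5554.7014

$5554.70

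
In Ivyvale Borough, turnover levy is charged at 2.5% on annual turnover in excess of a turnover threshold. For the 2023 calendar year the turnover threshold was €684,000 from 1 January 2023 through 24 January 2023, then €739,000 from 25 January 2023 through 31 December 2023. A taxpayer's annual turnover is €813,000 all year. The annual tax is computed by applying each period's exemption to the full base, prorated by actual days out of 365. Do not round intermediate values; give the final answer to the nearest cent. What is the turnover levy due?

€1,940.41

1 January – 24 January 2023: 24 days, exemption €684,000 → (€813,000 − €684,000) × 2.5% × 24/365 = €212.0548
25 January – 31 December 2023: 341 days, exemption €739,000 → (€813,000 − €739,000) × 2.5% × 341/365 = €1,728.3562
Total = €1,940.4110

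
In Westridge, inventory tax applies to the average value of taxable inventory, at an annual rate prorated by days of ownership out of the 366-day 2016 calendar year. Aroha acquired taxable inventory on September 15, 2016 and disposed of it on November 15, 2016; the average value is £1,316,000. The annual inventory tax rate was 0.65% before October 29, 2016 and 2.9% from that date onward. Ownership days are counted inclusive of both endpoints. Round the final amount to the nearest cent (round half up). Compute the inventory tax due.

£2,905.27

September 15 – October 28, 2016: 44 days at 0.65% → £1,316,000 × 0.65% × 44/366 = £1,028.3497
October 29 – November 15, 2016: 18 days at 2.9% → £1,316,000 × 2.9% × 18/366 = £1,876.9180
Total = £2,905.2678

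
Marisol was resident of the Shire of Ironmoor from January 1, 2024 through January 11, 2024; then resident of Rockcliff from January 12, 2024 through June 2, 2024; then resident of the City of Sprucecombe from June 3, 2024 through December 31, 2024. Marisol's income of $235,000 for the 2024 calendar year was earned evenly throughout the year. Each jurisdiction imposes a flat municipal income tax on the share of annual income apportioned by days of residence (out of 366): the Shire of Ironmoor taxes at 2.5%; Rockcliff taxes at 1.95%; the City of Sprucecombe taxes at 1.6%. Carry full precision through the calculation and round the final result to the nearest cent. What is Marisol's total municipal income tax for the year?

$4,144.92

The Shire of Ironmoor, January 1 – January 11, 2024: 11 days → $235,000 × 2.5% × 11/366 = $176.5710
Rockcliff, January 12 – June 2, 2024: 143 days → $235,000 × 1.95% × 143/366 = $1,790.4303
The City of Sprucecombe, June 3 – December 31, 2024: 212 days → $235,000 × 1.6% × 212/366 = $2,177.9235
Total = $4,144.9249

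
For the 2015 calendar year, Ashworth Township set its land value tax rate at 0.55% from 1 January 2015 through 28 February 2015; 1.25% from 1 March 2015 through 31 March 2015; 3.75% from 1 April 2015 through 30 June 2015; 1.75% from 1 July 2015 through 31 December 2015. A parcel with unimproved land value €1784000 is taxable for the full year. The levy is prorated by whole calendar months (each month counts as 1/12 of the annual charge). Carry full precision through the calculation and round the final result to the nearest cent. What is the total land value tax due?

1 January – 28 February 2015: 2 months at 0.55% → €1784000 × 0.55% × 2/12 = €1635.3333
1 March – 31 March 2015: 1 month at 1.25% → €1784000 × 1.25% × 1/12 = €1858.3333
1 April – 30 June 2015: 3 months at 3.75% → €1784000 × 3.75% × 3/12 = €16725.0000
1 July – 31 December 2015: 6 months at 1.75% → €1784000 × 1.75% × 6/12 = €15610.0000
Total = €35828.6667

€35828.67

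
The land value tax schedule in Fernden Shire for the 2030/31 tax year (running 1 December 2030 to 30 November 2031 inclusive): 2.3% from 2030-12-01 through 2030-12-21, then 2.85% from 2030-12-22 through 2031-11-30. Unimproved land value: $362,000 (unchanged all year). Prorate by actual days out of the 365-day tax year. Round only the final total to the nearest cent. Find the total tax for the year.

2030-12-01 to 2030-12-21: 21 days at 2.3% → $362,000 × 2.3% × 21/365 = $479.0301
2030-12-22 to 2031-11-30: 344 days at 2.85% → $362,000 × 2.85% × 344/365 = $9,723.4192
Total = $10,202.4493

$10,202.45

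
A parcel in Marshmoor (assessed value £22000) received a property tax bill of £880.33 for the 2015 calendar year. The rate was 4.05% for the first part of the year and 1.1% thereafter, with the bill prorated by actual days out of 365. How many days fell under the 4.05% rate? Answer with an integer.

359 days

Let d = days at the first rate; then 365 − d days at the second rate.
£22000 × [4.05%·d + 1.1%·(365−d)] / 365 = £880.33
Solving gives d = 359, so the new rate took effect on 26 December 2015.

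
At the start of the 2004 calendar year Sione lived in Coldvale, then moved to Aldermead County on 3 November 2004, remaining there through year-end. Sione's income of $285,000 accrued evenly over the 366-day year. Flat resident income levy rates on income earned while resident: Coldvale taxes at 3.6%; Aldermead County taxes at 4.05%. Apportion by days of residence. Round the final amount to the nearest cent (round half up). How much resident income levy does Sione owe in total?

$10,466.74

Coldvale, 1 January – 2 November 2004: 307 days → $285,000 × 3.6% × 307/366 = $8,606.0656
Aldermead County, 3 November – 31 December 2004: 59 days → $285,000 × 4.05% × 59/366 = $1,860.6762
Total = $10,466.7418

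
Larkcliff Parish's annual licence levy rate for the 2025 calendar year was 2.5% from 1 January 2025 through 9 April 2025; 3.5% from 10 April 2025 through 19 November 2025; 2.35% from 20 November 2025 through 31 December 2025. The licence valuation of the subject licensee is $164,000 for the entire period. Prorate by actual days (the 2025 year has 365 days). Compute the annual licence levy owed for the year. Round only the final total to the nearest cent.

1 January – 9 April 2025: 99 days at 2.5% → $164,000 × 2.5% × 99/365 = $1,112.0548
10 April – 19 November 2025: 224 days at 3.5% → $164,000 × 3.5% × 224/365 = $3,522.6301
20 November – 31 December 2025: 42 days at 2.35% → $164,000 × 2.35% × 42/365 = $443.4740
Total = $5,078.1589

$5,078.16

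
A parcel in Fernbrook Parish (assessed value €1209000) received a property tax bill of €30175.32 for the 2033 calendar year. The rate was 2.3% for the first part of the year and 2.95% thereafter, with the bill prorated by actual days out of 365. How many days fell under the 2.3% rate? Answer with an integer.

255 days

Let d = days at the first rate; then 365 − d days at the second rate.
€1209000 × [2.3%·d + 2.95%·(365−d)] / 365 = €30175.32
Solving gives d = 255, so the new rate took effect on September 13, 2033.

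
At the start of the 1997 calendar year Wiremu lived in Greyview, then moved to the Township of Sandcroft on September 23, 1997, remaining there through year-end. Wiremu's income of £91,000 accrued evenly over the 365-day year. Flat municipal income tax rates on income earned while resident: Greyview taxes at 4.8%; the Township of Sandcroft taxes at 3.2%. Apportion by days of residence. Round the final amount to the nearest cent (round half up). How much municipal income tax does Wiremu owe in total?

Greyview, January 1 – September 22, 1997: 265 days → £91,000 × 4.8% × 265/365 = £3,171.2877
The Township of Sandcroft, September 23 – December 31, 1997: 100 days → £91,000 × 3.2% × 100/365 = £797.8082
Total = £3,969.0959

£3,969.10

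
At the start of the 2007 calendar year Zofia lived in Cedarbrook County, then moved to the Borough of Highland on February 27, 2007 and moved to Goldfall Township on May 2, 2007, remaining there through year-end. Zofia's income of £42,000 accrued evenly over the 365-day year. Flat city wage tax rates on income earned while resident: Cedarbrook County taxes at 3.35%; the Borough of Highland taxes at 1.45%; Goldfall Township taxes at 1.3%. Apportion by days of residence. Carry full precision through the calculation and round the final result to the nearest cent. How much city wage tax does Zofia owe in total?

£691.50

Cedarbrook County, January 1 – February 26, 2007: 57 days → £42,000 × 3.35% × 57/365 = £219.7233
The Borough of Highland, February 27 – May 1, 2007: 64 days → £42,000 × 1.45% × 64/365 = £106.7836
Goldfall Township, May 2 – December 31, 2007: 244 days → £42,000 × 1.3% × 244/365 = £364.9973
Total = £691.5041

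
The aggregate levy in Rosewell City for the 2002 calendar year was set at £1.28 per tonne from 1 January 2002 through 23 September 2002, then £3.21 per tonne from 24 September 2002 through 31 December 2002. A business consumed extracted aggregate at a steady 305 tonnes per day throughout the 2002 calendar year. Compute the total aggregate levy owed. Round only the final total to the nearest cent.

1 January – 23 September 2002: 266 days × 305 tonnes/day = 81,130 tonnes at £1.28/tonne → £103,846.40
24 September – 31 December 2002: 99 days × 305 tonnes/day = 30,195 tonnes at £3.21/tonne → £96,925.95

£200,772.35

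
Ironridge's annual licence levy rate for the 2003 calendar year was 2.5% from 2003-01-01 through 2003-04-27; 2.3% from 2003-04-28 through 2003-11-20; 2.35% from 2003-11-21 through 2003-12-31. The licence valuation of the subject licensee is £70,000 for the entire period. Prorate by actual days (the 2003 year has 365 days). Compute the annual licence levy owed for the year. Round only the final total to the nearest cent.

2003-01-01 to 2003-04-27: 117 days at 2.5% → £70,000 × 2.5% × 117/365 = £560.9589
2003-04-28 to 2003-11-20: 207 days at 2.3% → £70,000 × 2.3% × 207/365 = £913.0685
2003-11-21 to 2003-12-31: 41 days at 2.35% → £70,000 × 2.35% × 41/365 = £184.7808
Total = £1,658.8082

£1,658.81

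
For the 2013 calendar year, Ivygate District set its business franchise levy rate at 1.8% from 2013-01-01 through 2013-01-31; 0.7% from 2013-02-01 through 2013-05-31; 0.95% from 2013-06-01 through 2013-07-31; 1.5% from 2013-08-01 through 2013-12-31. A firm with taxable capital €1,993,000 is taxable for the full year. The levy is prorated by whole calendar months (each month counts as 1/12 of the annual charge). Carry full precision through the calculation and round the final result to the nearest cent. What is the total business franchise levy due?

2013-01-01 to 2013-01-31: 1 month at 1.8% → €1,993,000 × 1.8% × 1/12 = €2,989.5000
2013-02-01 to 2013-05-31: 4 months at 0.7% → €1,993,000 × 0.7% × 4/12 = €4,650.3333
2013-06-01 to 2013-07-31: 2 months at 0.95% → €1,993,000 × 0.95% × 2/12 = €3,155.5833
2013-08-01 to 2013-12-31: 5 months at 1.5% → €1,993,000 × 1.5% × 5/12 = €12,456.2500
Total = €23,251.6667

€23,251.67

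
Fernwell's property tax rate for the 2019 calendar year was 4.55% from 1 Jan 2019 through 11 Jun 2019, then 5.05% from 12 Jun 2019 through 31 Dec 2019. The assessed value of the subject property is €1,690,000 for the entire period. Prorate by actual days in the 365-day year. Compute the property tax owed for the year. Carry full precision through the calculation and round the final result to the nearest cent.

1 Jan – 11 Jun 2019: 162 days at 4.55% → €1,690,000 × 4.55% × 162/365 = €34,128.7397
12 Jun – 31 Dec 2019: 203 days at 5.05% → €1,690,000 × 5.05% × 203/365 = €47,465.8493
Total = €81,594.5890

€81,594.59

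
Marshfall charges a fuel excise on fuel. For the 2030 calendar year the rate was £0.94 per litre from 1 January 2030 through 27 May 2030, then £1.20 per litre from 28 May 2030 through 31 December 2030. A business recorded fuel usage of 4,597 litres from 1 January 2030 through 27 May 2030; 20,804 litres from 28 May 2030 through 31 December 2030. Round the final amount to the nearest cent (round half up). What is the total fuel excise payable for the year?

1 January – 27 May 2030: 4,597 litres at £0.94/litre → £4,321.18
28 May – 31 December 2030: 20,804 litres at £1.20/litre → £24,964.80

£29,285.98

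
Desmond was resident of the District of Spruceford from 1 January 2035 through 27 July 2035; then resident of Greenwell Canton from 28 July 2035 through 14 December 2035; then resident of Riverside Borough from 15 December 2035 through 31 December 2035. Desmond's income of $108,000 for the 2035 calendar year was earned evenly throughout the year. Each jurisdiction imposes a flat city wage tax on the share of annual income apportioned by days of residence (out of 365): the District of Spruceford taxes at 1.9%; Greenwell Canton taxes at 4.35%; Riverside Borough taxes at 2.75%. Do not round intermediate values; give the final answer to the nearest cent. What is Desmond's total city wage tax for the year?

$3,109.66

The District of Spruceford, 1 January – 27 July 2035: 208 days → $108,000 × 1.9% × 208/365 = $1,169.3589
Greenwell Canton, 28 July – 14 December 2035: 140 days → $108,000 × 4.35% × 140/365 = $1,801.9726
Riverside Borough, 15 December – 31 December 2035: 17 days → $108,000 × 2.75% × 17/365 = $138.3288
Total = $3,109.6603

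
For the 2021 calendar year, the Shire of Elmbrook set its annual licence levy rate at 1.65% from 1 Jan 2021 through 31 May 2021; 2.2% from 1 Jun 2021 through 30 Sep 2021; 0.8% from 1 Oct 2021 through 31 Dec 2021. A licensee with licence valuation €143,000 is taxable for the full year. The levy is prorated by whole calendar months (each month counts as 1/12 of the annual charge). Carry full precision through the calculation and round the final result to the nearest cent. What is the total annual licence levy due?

1 Jan – 31 May 2021: 5 months at 1.65% → €143,000 × 1.65% × 5/12 = €983.1250
1 Jun – 30 Sep 2021: 4 months at 2.2% → €143,000 × 2.2% × 4/12 = €1,048.6667
1 Oct – 31 Dec 2021: 3 months at 0.8% → €143,000 × 0.8% × 3/12 = €286.0000
Total = €2,317.7917

€2,317.79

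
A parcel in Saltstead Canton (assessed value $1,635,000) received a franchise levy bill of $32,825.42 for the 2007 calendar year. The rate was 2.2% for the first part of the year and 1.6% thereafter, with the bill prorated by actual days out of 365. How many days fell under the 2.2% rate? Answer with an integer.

Let d = days at the first rate; then 365 − d days at the second rate.
$1,635,000 × [2.2%·d + 1.6%·(365−d)] / 365 = $32,825.42
Solving gives d = 248, so the new rate took effect on 6 Sep 2007.

248 days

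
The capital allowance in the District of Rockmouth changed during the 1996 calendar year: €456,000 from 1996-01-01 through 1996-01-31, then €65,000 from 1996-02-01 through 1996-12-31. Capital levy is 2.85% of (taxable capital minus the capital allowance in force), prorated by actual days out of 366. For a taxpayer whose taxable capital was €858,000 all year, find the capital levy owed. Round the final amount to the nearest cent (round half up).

€21,656.65

1996-01-01 to 1996-01-31: 31 days, exemption €456,000 → (€858,000 − €456,000) × 2.85% × 31/366 = €970.4016
1996-02-01 to 1996-12-31: 335 days, exemption €65,000 → (€858,000 − €65,000) × 2.85% × 335/366 = €20,686.2500
Total = €21,656.6516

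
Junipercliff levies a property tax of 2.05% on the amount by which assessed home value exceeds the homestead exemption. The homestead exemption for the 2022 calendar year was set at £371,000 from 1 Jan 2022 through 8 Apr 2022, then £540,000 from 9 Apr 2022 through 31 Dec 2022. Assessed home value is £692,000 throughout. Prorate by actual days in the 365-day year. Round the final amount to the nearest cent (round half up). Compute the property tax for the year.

£4,046.19

1 Jan – 8 Apr 2022: 98 days, exemption £371,000 → (£692,000 − £371,000) × 2.05% × 98/365 = £1,766.8192
9 Apr – 31 Dec 2022: 267 days, exemption £540,000 → (£692,000 − £540,000) × 2.05% × 267/365 = £2,279.3753
Total = £4,046.1945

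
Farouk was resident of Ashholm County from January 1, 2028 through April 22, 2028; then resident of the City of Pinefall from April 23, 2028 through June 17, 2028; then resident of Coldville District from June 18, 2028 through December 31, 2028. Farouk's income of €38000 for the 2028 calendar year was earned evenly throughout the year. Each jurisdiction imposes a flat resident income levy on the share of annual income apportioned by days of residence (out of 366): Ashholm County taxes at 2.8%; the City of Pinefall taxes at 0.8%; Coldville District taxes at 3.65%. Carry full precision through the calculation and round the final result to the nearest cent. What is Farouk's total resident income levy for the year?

€1121.57

Ashholm County, January 1 – April 22, 2028: 113 days → €38000 × 2.8% × 113/366 = €328.5027
The City of Pinefall, April 23 – June 17, 2028: 56 days → €38000 × 0.8% × 56/366 = €46.5137
Coldville District, June 18 – December 31, 2028: 197 days → €38000 × 3.65% × 197/366 = €746.5546
Total = €1121.5710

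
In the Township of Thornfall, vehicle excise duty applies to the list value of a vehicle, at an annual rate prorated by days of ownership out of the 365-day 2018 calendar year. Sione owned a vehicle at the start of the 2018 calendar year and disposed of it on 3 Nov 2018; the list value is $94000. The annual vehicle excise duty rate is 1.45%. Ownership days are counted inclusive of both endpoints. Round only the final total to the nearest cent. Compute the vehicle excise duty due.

$1146.41

Days held (1 Jan – 3 Nov 2018): 307 out of 365
Tax = $94000 × 1.45% × 307/365 = $1146.4137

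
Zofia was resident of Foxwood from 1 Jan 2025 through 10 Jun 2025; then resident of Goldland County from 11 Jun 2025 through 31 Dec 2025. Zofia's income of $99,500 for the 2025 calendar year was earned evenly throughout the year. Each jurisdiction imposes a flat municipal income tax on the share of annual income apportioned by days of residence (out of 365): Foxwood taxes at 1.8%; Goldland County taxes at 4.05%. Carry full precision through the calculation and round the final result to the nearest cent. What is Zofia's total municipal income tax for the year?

$3,042.25

Foxwood, 1 Jan – 10 Jun 2025: 161 days → $99,500 × 1.8% × 161/365 = $790.0027
Goldland County, 11 Jun – 31 Dec 2025: 204 days → $99,500 × 4.05% × 204/365 = $2,252.2438
Total = $3,042.2466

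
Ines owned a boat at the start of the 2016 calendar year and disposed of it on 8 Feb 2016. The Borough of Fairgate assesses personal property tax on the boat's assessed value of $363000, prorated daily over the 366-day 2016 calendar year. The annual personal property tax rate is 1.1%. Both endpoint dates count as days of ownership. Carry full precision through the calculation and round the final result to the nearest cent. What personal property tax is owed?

$425.48

Days held (1 Jan – 8 Feb 2016): 39 out of 366
Tax = $363000 × 1.1% × 39/366 = $425.4836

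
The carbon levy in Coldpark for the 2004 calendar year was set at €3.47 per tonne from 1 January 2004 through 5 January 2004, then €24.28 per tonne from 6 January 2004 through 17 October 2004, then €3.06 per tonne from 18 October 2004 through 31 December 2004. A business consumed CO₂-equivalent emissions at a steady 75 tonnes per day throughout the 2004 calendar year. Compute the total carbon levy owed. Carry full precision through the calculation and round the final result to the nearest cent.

€539,319.75

1 January – 5 January 2004: 5 days × 75 tonnes/day = 375 tonnes at €3.47/tonne → €1,301.25
6 January – 17 October 2004: 286 days × 75 tonnes/day = 21,450 tonnes at €24.28/tonne → €520,806.00
18 October – 31 December 2004: 75 days × 75 tonnes/day = 5,625 tonnes at €3.06/tonne → €17,212.50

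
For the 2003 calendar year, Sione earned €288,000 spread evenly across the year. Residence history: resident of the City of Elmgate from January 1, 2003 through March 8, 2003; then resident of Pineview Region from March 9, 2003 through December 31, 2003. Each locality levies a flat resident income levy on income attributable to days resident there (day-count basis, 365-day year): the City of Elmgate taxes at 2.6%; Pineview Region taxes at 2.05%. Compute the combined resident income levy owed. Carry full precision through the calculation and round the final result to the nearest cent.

The City of Elmgate, January 1 – March 8, 2003: 67 days → €288,000 × 2.6% × 67/365 = €1,374.5096
Pineview Region, March 9 – December 31, 2003: 298 days → €288,000 × 2.05% × 298/365 = €4,820.2521
Total = €6,194.7616

€6,194.76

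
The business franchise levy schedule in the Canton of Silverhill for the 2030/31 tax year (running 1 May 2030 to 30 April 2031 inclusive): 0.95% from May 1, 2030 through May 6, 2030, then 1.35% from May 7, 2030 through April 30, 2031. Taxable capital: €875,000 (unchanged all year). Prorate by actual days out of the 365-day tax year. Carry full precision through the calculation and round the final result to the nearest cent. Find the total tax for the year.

€11,754.97

May 1 – May 6, 2030: 6 days at 0.95% → €875,000 × 0.95% × 6/365 = €136.6438
May 7, 2030 – April 30, 2031: 359 days at 1.35% → €875,000 × 1.35% × 359/365 = €11,618.3219
Total = €11,754.9658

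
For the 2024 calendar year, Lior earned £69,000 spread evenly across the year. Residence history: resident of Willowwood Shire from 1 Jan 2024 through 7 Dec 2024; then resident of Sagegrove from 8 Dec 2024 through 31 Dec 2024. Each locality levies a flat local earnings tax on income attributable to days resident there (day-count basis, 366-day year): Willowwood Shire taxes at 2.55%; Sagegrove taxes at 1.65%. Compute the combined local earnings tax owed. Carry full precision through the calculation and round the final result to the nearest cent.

£1,718.78

Willowwood Shire, 1 Jan – 7 Dec 2024: 342 days → £69,000 × 2.55% × 342/366 = £1,644.1230
Sagegrove, 8 Dec – 31 Dec 2024: 24 days → £69,000 × 1.65% × 24/366 = £74.6557
Total = £1,718.7787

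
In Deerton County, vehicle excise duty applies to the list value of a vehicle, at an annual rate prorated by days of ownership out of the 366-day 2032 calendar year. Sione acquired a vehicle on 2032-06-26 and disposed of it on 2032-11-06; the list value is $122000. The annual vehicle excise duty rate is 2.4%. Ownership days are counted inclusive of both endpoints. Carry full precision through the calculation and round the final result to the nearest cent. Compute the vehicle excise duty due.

$1072.00

Days held (2032-06-26 to 2032-11-06): 134 out of 366
Tax = $122000 × 2.4% × 134/366 = $1072.0000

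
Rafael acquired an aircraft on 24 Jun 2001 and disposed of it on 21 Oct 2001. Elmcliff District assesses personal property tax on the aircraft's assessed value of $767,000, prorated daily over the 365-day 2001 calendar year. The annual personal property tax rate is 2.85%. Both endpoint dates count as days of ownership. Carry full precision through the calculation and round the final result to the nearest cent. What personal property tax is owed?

$7,186.68

Days held (24 Jun – 21 Oct 2001): 120 out of 365
Tax = $767,000 × 2.85% × 120/365 = $7,186.6849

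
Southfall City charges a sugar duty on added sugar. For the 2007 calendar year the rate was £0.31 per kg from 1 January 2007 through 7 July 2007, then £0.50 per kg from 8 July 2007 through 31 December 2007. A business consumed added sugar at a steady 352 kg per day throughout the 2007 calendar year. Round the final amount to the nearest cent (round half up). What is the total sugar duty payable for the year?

£51,666.56

1 January – 7 July 2007: 188 days × 352 kg/day = 66,176 kg at £0.31/kg → £20,514.56
8 July – 31 December 2007: 177 days × 352 kg/day = 62,304 kg at £0.50/kg → £31,152.00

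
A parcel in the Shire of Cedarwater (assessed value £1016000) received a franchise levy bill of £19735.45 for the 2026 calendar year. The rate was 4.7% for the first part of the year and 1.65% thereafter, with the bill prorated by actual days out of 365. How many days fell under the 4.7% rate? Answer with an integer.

Let d = days at the first rate; then 365 − d days at the second rate.
£1016000 × [4.7%·d + 1.65%·(365−d)] / 365 = £19735.45
Solving gives d = 35, so the new rate took effect on 5 Feb 2026.

35 days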